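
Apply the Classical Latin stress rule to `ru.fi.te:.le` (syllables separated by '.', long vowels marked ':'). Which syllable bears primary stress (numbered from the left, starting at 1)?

3

Classical Latin: stress the penult if heavy (long vowel or closed), else the antepenult.
Weights: 2 fi L, 3 te: H, 4 le L.
The penult (syllable 3, te:) is heavy, so it takes stress.
Stress on syllable 3: ru.fi.ˈte:.le.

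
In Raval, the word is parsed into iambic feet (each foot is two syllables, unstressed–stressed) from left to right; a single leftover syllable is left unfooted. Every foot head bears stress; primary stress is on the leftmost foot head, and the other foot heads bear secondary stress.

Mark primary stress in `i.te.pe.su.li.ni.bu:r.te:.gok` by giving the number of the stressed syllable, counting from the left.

Parse left to right into iambic (σˈσ) feet: (i.ˈte) (pe.ˈsu) (li.ˈni) (bu:r.ˈte:) gok. Syllable 9 is left unfooted.
Foot heads (stressed positions): 2, 4, 6, 8.
End Rule Leftmost: primary stress on the leftmost head = syllable 2.
Primary stress: syllable 2 → i.ˈte.pe.su.li.ni.bu:r.te:.gok.

2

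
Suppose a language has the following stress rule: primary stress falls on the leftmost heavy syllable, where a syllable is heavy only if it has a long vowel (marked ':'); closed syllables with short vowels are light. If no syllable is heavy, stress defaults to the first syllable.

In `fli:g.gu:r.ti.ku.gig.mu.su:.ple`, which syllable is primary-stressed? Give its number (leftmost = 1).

Weights: 1 fli:g H, 2 gu:r H, 3 ti L, 4 ku L, 5 gig L, 6 mu L, 7 su: H, 8 ple L.
Heavy syllables in the domain: 1, 2, 7. The leftmost is syllable 1 (fli:g).
Primary stress: syllable 1 → ˈfli:g.gu:r.ti.ku.gig.mu.su:.ple.

1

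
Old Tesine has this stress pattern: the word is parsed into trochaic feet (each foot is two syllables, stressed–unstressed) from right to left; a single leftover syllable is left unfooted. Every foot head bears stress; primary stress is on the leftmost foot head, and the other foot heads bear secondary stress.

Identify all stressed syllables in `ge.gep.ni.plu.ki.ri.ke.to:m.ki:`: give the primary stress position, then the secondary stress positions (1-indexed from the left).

Parse right to left into trochaic (ˈσσ) feet: ge (ˈgep.ni) (ˈplu.ki) (ˈri.ke) (ˈto:m.ki:). Syllable 1 is left unfooted.
Foot heads (stressed positions): 2, 4, 6, 8.
End Rule Leftmost: primary stress on the leftmost head = syllable 2.
Secondary stress on 4, 6, 8: ge.ˈgep.ni.ˌplu.ki.ˌri.ke.ˌto:m.ki:.

primary 2, secondary 4, 6, 8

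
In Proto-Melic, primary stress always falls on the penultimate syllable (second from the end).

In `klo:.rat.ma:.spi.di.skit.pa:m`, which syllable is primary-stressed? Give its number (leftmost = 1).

6

The word has 7 syllables; the penultimate syllable (second from the end) is syllable 6 (skit).
Primary stress: syllable 6 → klo:.rat.ma:.spi.di.ˈskit.pa:m.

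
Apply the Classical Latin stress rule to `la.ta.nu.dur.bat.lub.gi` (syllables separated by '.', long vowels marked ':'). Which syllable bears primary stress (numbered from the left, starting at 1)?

Classical Latin: stress the penult if heavy (long vowel or closed), else the antepenult.
Weights: 5 bat H, 6 lub H, 7 gi L.
The penult (syllable 6, lub) is heavy, so it takes stress.
Stress on syllable 6: la.ta.nu.dur.bat.ˈlub.gi.

6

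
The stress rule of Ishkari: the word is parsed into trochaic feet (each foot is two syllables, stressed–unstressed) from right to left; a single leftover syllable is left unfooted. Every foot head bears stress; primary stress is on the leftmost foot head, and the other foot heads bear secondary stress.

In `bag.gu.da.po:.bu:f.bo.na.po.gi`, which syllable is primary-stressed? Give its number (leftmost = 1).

Parse right to left into trochaic (ˈσσ) feet: bag (ˈgu.da) (ˈpo:.bu:f) (ˈbo.na) (ˈpo.gi). Syllable 1 is left unfooted.
Foot heads (stressed positions): 2, 4, 6, 8.
End Rule Leftmost: primary stress on the leftmost head = syllable 2.
Primary stress: syllable 2 → bag.ˈgu.da.po:.bu:f.bo.na.po.gi.

2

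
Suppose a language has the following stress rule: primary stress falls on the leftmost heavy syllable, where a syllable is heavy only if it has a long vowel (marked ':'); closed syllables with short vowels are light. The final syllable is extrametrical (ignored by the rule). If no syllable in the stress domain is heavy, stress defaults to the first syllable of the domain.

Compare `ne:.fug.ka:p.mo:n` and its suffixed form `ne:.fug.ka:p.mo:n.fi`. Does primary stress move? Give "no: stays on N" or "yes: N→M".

no: stays on 1

Base `ne:.fug.ka:p.mo:n` (4 syllables):
  The final syllable (4, mo:n) is extrametrical; the stress domain is syllables 1–3.
  Weights: 1 ne: H, 2 fug L, 3 ka:p H.
  Heavy syllables in the domain: 1, 3. The leftmost is syllable 1 (ne:).
  → primary stress on syllable 1.
Suffixed `ne:.fug.ka:p.mo:n.fi` (5 syllables):
  The final syllable (5, fi) is extrametrical; the stress domain is syllables 1–4.
  Weights: 1 ne: H, 2 fug L, 3 ka:p H, 4 mo:n H.
  Heavy syllables in the domain: 1, 3, 4. The leftmost is syllable 1 (ne:).
  → primary stress on syllable 1.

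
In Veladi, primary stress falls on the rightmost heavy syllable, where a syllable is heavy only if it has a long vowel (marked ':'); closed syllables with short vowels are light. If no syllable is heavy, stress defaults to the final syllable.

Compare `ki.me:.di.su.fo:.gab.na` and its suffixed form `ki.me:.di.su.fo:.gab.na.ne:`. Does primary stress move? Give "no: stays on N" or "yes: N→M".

Base `ki.me:.di.su.fo:.gab.na` (7 syllables):
  Weights: 1 ki L, 2 me: H, 3 di L, 4 su L, 5 fo: H, 6 gab L, 7 na L.
  Heavy syllables in the domain: 2, 5. The rightmost is syllable 5 (fo:).
  → primary stress on syllable 5.
Suffixed `ki.me:.di.su.fo:.gab.na.ne:` (8 syllables):
  Weights: 1 ki L, 2 me: H, 3 di L, 4 su L, 5 fo: H, 6 gab L, 7 na L, 8 ne: H.
  Heavy syllables in the domain: 2, 5, 8. The rightmost is syllable 8 (ne:).
  → primary stress on syllable 8.

yes: 5→8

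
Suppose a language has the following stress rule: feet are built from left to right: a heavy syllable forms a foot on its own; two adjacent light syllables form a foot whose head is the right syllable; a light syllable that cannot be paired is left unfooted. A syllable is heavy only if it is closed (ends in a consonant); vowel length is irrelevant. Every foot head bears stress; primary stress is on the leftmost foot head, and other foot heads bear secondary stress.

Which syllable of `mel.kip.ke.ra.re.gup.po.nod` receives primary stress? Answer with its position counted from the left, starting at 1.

Weights: 1 mel H, 2 kip H, 3 ke L, 4 ra L, 5 re L, 6 gup H, 7 po L, 8 nod H.
Parse left to right (heavy = foot alone; LL = one foot; stranded L unfooted): (ˈmel) (ˈkip) (ke.ˈra) re (ˈgup) po (ˈnod).
Foot heads: 1, 2, 4, 6, 8.
Primary stress on the leftmost head = syllable 1.
Primary stress: syllable 1 → ˈmel.kip.ke.ra.re.gup.po.nod.

1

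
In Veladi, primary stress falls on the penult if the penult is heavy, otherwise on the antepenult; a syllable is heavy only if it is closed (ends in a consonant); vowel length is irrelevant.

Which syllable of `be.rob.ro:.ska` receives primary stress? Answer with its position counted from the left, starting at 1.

2

Weights: 2 rob H, 3 ro: L, 4 ska L.
The penult (syllable 3, ro:) is light, so stress falls on the antepenult (syllable 2, rob).
Primary stress: syllable 2 → be.ˈrob.ro:.ska.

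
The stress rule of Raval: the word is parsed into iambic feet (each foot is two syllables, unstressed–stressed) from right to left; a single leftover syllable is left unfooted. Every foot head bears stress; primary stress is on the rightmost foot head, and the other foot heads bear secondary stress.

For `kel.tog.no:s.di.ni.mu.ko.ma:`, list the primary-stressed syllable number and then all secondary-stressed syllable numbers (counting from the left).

primary 8, secondary 2, 4, 6

Parse right to left into iambic (σˈσ) feet: (kel.ˈtog) (no:s.ˈdi) (ni.ˈmu) (ko.ˈma:).
Foot heads (stressed positions): 2, 4, 6, 8.
End Rule Rightmost: primary stress on the rightmost head = syllable 8.
Secondary stress on 2, 4, 6: kel.ˌtog.no:s.ˌdi.ni.ˌmu.ko.ˈma:.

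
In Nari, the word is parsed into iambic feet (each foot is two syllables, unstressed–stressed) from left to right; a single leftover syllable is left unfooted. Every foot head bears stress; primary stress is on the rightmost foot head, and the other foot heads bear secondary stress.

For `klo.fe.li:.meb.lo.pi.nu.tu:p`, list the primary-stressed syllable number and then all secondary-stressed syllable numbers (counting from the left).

primary 8, secondary 2, 4, 6

Parse left to right into iambic (σˈσ) feet: (klo.ˈfe) (li:.ˈmeb) (lo.ˈpi) (nu.ˈtu:p).
Foot heads (stressed positions): 2, 4, 6, 8.
End Rule Rightmost: primary stress on the rightmost head = syllable 8.
Secondary stress on 2, 4, 6: klo.ˌfe.li:.ˌmeb.lo.ˌpi.nu.ˈtu:p.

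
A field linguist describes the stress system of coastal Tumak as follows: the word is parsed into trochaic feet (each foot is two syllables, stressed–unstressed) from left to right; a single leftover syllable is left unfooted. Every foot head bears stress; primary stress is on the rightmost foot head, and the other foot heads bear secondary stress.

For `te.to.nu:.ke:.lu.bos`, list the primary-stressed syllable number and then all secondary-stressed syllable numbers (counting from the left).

Parse left to right into trochaic (ˈσσ) feet: (ˈte.to) (ˈnu:.ke:) (ˈlu.bos).
Foot heads (stressed positions): 1, 3, 5.
End Rule Rightmost: primary stress on the rightmost head = syllable 5.
Secondary stress on 1, 3: ˌte.to.ˌnu:.ke:.ˈlu.bos.

primary 5, secondary 1, 3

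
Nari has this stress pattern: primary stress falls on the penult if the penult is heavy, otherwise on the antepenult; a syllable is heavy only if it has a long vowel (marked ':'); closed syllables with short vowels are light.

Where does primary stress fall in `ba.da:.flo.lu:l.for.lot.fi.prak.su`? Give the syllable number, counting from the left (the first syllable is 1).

Weights: 7 fi L, 8 prak L, 9 su L.
The penult (syllable 8, prak) is light, so stress falls on the antepenult (syllable 7, fi).
Primary stress: syllable 7 → ba.da:.flo.lu:l.for.lot.ˈfi.prak.su.

7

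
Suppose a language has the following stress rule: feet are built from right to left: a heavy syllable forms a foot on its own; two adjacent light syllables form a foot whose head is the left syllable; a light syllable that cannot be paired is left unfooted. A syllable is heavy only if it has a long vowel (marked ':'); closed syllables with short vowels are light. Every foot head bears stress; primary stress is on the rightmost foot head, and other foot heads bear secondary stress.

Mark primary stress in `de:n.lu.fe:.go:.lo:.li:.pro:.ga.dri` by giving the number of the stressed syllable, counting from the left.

8

Weights: 1 de:n H, 2 lu L, 3 fe: H, 4 go: H, 5 lo: H, 6 li: H, 7 pro: H, 8 ga L, 9 dri L.
Parse right to left (heavy = foot alone; LL = one foot; stranded L unfooted): (ˈde:n) lu (ˈfe:) (ˈgo:) (ˈlo:) (ˈli:) (ˈpro:) (ˈga.dri).
Foot heads: 1, 3, 4, 5, 6, 7, 8.
Primary stress on the rightmost head = syllable 8.
Primary stress: syllable 8 → de:n.lu.fe:.go:.lo:.li:.pro:.ˈga.dri.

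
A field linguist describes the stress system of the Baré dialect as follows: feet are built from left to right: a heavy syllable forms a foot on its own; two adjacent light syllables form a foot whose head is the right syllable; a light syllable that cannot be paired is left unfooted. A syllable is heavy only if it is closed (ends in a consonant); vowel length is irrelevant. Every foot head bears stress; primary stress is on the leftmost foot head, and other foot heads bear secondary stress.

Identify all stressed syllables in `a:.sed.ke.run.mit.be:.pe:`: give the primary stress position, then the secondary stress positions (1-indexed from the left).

Weights: 1 a: L, 2 sed H, 3 ke L, 4 run H, 5 mit H, 6 be: L, 7 pe: L.
Parse left to right (heavy = foot alone; LL = one foot; stranded L unfooted): a: (ˈsed) ke (ˈrun) (ˈmit) (be:.ˈpe:).
Foot heads: 2, 4, 5, 7.
Primary stress on the leftmost head = syllable 2.
Secondary stress on 4, 5, 7: a:.ˈsed.ke.ˌrun.ˌmit.be:.ˌpe:.

primary 2, secondary 4, 5, 7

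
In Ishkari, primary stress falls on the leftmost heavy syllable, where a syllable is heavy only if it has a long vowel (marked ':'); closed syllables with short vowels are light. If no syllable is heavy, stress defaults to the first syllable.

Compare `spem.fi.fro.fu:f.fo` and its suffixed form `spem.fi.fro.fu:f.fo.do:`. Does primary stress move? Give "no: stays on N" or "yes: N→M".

no: stays on 4

Base `spem.fi.fro.fu:f.fo` (5 syllables):
  Weights: 1 spem L, 2 fi L, 3 fro L, 4 fu:f H, 5 fo L.
  Heavy syllables in the domain: 4. The leftmost is syllable 4 (fu:f).
  → primary stress on syllable 4.
Suffixed `spem.fi.fro.fu:f.fo.do:` (6 syllables):
  Weights: 1 spem L, 2 fi L, 3 fro L, 4 fu:f H, 5 fo L, 6 do: H.
  Heavy syllables in the domain: 4, 6. The leftmost is syllable 4 (fu:f).
  → primary stress on syllable 4.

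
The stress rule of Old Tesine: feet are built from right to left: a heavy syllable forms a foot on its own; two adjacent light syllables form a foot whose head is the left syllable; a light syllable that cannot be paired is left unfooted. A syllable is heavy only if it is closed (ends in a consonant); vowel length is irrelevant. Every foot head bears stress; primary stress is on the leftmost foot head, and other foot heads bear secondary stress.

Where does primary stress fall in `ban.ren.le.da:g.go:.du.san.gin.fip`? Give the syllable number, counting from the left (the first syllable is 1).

1

Weights: 1 ban H, 2 ren H, 3 le L, 4 da:g H, 5 go: L, 6 du L, 7 san H, 8 gin H, 9 fip H.
Parse right to left (heavy = foot alone; LL = one foot; stranded L unfooted): (ˈban) (ˈren) le (ˈda:g) (ˈgo:.du) (ˈsan) (ˈgin) (ˈfip).
Foot heads: 1, 2, 4, 5, 7, 8, 9.
Primary stress on the leftmost head = syllable 1.
Primary stress: syllable 1 → ˈban.ren.le.da:g.go:.du.san.gin.fip.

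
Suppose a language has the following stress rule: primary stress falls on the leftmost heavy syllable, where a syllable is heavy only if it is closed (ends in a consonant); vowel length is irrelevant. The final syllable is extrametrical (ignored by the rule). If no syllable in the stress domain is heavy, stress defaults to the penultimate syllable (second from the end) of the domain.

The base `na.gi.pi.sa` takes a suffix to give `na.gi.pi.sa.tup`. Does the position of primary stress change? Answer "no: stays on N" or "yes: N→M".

yes: 2→3

Base `na.gi.pi.sa` (4 syllables):
  The final syllable (4, sa) is extrametrical; the stress domain is syllables 1–3.
  Weights: 1 na L, 2 gi L, 3 pi L.
  No heavy syllable in the domain; default to the penultimate syllable (second from the end) of the domain = syllable 2.
  → primary stress on syllable 2.
Suffixed `na.gi.pi.sa.tup` (5 syllables):
  The final syllable (5, tup) is extrametrical; the stress domain is syllables 1–4.
  Weights: 1 na L, 2 gi L, 3 pi L, 4 sa L.
  No heavy syllable in the domain; default to the penultimate syllable (second from the end) of the domain = syllable 3.
  → primary stress on syllable 3.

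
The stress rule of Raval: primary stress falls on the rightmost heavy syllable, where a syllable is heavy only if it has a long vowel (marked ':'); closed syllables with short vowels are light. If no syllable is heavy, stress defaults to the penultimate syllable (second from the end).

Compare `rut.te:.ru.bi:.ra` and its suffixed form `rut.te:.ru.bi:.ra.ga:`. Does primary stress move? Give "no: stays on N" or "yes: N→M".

Base `rut.te:.ru.bi:.ra` (5 syllables):
  Weights: 1 rut L, 2 te: H, 3 ru L, 4 bi: H, 5 ra L.
  Heavy syllables in the domain: 2, 4. The rightmost is syllable 4 (bi:).
  → primary stress on syllable 4.
Suffixed `rut.te:.ru.bi:.ra.ga:` (6 syllables):
  Weights: 1 rut L, 2 te: H, 3 ru L, 4 bi: H, 5 ra L, 6 ga: H.
  Heavy syllables in the domain: 2, 4, 6. The rightmost is syllable 6 (ga:).
  → primary stress on syllable 6.

yes: 4→6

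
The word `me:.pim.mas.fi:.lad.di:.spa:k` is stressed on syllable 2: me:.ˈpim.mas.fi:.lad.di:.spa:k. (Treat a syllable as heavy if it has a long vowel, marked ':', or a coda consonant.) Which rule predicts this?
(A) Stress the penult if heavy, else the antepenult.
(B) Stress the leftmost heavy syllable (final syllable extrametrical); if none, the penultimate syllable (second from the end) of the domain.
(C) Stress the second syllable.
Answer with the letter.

Rule A → syllable 6 (observed: 2).
Rule B → syllable 1 (observed: 2).
Rule C → syllable 2 ✓.

C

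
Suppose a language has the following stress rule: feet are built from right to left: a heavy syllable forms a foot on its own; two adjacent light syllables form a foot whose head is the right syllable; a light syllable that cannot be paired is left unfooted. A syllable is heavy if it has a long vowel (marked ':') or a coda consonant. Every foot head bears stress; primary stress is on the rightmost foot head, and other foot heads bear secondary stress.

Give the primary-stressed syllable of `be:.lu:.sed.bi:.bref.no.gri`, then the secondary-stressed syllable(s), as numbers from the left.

primary 7, secondary 1, 2, 3, 4, 5

Weights: 1 be: H, 2 lu: H, 3 sed H, 4 bi: H, 5 bref H, 6 no L, 7 gri L.
Parse right to left (heavy = foot alone; LL = one foot; stranded L unfooted): (ˈbe:) (ˈlu:) (ˈsed) (ˈbi:) (ˈbref) (no.ˈgri).
Foot heads: 1, 2, 3, 4, 5, 7.
Primary stress on the rightmost head = syllable 7.
Secondary stress on 1, 2, 3, 4, 5: ˌbe:.ˌlu:.ˌsed.ˌbi:.ˌbref.no.ˈgri.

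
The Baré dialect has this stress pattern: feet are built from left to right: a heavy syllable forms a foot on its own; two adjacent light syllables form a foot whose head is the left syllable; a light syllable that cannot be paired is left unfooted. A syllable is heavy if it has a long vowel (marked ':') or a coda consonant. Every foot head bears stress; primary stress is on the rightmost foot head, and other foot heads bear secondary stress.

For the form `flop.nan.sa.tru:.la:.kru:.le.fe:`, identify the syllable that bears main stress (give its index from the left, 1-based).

Weights: 1 flop H, 2 nan H, 3 sa L, 4 tru: H, 5 la: H, 6 kru: H, 7 le L, 8 fe: H.
Parse left to right (heavy = foot alone; LL = one foot; stranded L unfooted): (ˈflop) (ˈnan) sa (ˈtru:) (ˈla:) (ˈkru:) le (ˈfe:).
Foot heads: 1, 2, 4, 5, 6, 8.
Primary stress on the rightmost head = syllable 8.
Primary stress: syllable 8 → flop.nan.sa.tru:.la:.kru:.le.ˈfe:.

8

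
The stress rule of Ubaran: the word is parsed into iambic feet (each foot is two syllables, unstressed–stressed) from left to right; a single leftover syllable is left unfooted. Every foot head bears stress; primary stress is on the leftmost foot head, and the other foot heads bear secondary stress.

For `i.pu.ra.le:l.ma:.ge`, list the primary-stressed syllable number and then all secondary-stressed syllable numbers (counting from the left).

primary 2, secondary 4, 6

Parse left to right into iambic (σˈσ) feet: (i.ˈpu) (ra.ˈle:l) (ma:.ˈge).
Foot heads (stressed positions): 2, 4, 6.
End Rule Leftmost: primary stress on the leftmost head = syllable 2.
Secondary stress on 4, 6: i.ˈpu.ra.ˌle:l.ma:.ˌge.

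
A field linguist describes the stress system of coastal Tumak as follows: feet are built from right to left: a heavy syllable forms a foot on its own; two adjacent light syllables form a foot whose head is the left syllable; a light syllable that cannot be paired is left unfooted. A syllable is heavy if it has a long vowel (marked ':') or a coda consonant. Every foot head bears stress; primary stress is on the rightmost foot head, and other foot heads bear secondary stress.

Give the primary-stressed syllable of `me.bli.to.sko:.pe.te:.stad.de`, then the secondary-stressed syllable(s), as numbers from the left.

primary 7, secondary 2, 4, 6

Weights: 1 me L, 2 bli L, 3 to L, 4 sko: H, 5 pe L, 6 te: H, 7 stad H, 8 de L.
Parse right to left (heavy = foot alone; LL = one foot; stranded L unfooted): me (ˈbli.to) (ˈsko:) pe (ˈte:) (ˈstad) de.
Foot heads: 2, 4, 6, 7.
Primary stress on the rightmost head = syllable 7.
Secondary stress on 2, 4, 6: me.ˌbli.to.ˌsko:.pe.ˌte:.ˈstad.de.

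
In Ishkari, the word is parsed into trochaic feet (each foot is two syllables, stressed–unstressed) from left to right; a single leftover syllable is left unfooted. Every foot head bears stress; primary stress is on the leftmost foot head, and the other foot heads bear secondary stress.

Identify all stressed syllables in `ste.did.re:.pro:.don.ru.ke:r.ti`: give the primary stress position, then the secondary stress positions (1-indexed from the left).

primary 1, secondary 3, 5, 7

Parse left to right into trochaic (ˈσσ) feet: (ˈste.did) (ˈre:.pro:) (ˈdon.ru) (ˈke:r.ti).
Foot heads (stressed positions): 1, 3, 5, 7.
End Rule Leftmost: primary stress on the leftmost head = syllable 1.
Secondary stress on 3, 5, 7: ˈste.did.ˌre:.pro:.ˌdon.ru.ˌke:r.ti.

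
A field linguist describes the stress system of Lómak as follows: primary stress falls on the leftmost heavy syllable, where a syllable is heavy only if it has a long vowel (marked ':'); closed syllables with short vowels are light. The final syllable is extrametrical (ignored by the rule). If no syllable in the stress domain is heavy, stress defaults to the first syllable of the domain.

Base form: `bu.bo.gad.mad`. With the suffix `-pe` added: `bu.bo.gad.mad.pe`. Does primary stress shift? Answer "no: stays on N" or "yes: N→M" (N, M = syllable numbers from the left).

Base `bu.bo.gad.mad` (4 syllables):
  The final syllable (4, mad) is extrametrical; the stress domain is syllables 1–3.
  Weights: 1 bu L, 2 bo L, 3 gad L.
  No heavy syllable in the domain; default to the first syllable of the domain = syllable 1.
  → primary stress on syllable 1.
Suffixed `bu.bo.gad.mad.pe` (5 syllables):
  The final syllable (5, pe) is extrametrical; the stress domain is syllables 1–4.
  Weights: 1 bu L, 2 bo L, 3 gad L, 4 mad L.
  No heavy syllable in the domain; default to the first syllable of the domain = syllable 1.
  → primary stress on syllable 1.

no: stays on 1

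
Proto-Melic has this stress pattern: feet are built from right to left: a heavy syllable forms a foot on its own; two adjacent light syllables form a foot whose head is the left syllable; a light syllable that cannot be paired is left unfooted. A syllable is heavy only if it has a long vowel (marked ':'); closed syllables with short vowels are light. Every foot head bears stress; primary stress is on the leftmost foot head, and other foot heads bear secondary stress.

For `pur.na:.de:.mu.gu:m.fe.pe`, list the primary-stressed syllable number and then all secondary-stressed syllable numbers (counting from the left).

primary 2, secondary 3, 5, 6

Weights: 1 pur L, 2 na: H, 3 de: H, 4 mu L, 5 gu:m H, 6 fe L, 7 pe L.
Parse right to left (heavy = foot alone; LL = one foot; stranded L unfooted): pur (ˈna:) (ˈde:) mu (ˈgu:m) (ˈfe.pe).
Foot heads: 2, 3, 5, 6.
Primary stress on the leftmost head = syllable 2.
Secondary stress on 3, 5, 6: pur.ˈna:.ˌde:.mu.ˌgu:m.ˌfe.pe.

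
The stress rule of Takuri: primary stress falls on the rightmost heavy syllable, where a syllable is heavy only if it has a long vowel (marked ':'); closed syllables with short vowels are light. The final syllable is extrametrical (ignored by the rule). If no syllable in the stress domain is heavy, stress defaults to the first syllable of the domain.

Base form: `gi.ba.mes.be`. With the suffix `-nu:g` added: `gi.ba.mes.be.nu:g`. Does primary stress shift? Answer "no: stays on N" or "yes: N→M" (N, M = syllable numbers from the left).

Base `gi.ba.mes.be` (4 syllables):
  The final syllable (4, be) is extrametrical; the stress domain is syllables 1–3.
  Weights: 1 gi L, 2 ba L, 3 mes L.
  No heavy syllable in the domain; default to the first syllable of the domain = syllable 1.
  → primary stress on syllable 1.
Suffixed `gi.ba.mes.be.nu:g` (5 syllables):
  The final syllable (5, nu:g) is extrametrical; the stress domain is syllables 1–4.
  Weights: 1 gi L, 2 ba L, 3 mes L, 4 be L.
  No heavy syllable in the domain; default to the first syllable of the domain = syllable 1.
  → primary stress on syllable 1.

no: stays on 1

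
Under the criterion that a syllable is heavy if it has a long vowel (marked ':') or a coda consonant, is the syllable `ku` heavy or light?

light

`ku`: short vowel, open (no coda). Short vowel, open → light.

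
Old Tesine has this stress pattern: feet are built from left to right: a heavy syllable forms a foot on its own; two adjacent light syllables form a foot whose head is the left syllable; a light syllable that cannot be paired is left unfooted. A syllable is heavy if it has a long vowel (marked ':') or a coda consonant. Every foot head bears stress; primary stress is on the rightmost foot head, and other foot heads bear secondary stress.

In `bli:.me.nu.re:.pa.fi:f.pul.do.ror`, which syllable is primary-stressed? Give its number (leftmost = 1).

9

Weights: 1 bli: H, 2 me L, 3 nu L, 4 re: H, 5 pa L, 6 fi:f H, 7 pul H, 8 do L, 9 ror H.
Parse left to right (heavy = foot alone; LL = one foot; stranded L unfooted): (ˈbli:) (ˈme.nu) (ˈre:) pa (ˈfi:f) (ˈpul) do (ˈror).
Foot heads: 1, 2, 4, 6, 7, 9.
Primary stress on the rightmost head = syllable 9.
Primary stress: syllable 9 → bli:.me.nu.re:.pa.fi:f.pul.do.ˈror.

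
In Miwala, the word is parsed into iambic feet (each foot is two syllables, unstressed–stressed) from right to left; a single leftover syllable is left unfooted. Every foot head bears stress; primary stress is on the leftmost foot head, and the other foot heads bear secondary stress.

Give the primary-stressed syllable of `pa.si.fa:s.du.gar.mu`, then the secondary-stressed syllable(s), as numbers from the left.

Parse right to left into iambic (σˈσ) feet: (pa.ˈsi) (fa:s.ˈdu) (gar.ˈmu).
Foot heads (stressed positions): 2, 4, 6.
End Rule Leftmost: primary stress on the leftmost head = syllable 2.
Secondary stress on 4, 6: pa.ˈsi.fa:s.ˌdu.gar.ˌmu.

primary 2, secondary 4, 6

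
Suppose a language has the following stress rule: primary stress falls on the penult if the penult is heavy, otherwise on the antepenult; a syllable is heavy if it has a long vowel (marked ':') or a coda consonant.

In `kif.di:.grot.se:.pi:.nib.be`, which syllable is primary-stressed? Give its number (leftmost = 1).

Weights: 5 pi: H, 6 nib H, 7 be L.
The penult (syllable 6, nib) is heavy, so it takes stress.
Primary stress: syllable 6 → kif.di:.grot.se:.pi:.ˈnib.be.

6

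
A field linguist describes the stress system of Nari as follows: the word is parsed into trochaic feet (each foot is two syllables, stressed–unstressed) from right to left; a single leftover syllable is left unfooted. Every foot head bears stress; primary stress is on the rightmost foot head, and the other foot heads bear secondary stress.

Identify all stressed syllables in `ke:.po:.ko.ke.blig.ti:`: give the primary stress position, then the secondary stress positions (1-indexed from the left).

primary 5, secondary 1, 3

Parse right to left into trochaic (ˈσσ) feet: (ˈke:.po:) (ˈko.ke) (ˈblig.ti:).
Foot heads (stressed positions): 1, 3, 5.
End Rule Rightmost: primary stress on the rightmost head = syllable 5.
Secondary stress on 1, 3: ˌke:.po:.ˌko.ke.ˈblig.ti:.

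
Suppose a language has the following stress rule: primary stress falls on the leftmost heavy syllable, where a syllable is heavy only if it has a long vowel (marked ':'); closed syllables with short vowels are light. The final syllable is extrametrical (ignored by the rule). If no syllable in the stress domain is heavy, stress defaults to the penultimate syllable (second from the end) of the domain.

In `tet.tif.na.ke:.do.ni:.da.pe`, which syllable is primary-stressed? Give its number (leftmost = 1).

The final syllable (8, pe) is extrametrical; the stress domain is syllables 1–7.
Weights: 1 tet L, 2 tif L, 3 na L, 4 ke: H, 5 do L, 6 ni: H, 7 da L.
Heavy syllables in the domain: 4, 6. The leftmost is syllable 4 (ke:).
Primary stress: syllable 4 → tet.tif.na.ˈke:.do.ni:.da.pe.

4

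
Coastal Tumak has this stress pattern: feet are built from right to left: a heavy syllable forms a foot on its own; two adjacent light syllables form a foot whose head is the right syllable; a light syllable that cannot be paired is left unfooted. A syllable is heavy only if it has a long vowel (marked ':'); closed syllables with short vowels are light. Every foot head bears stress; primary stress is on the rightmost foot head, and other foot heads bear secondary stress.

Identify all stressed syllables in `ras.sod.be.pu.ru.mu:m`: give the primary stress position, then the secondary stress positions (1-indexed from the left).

Weights: 1 ras L, 2 sod L, 3 be L, 4 pu L, 5 ru L, 6 mu:m H.
Parse right to left (heavy = foot alone; LL = one foot; stranded L unfooted): ras (sod.ˈbe) (pu.ˈru) (ˈmu:m).
Foot heads: 3, 5, 6.
Primary stress on the rightmost head = syllable 6.
Secondary stress on 3, 5: ras.sod.ˌbe.pu.ˌru.ˈmu:m.

primary 6, secondary 3, 5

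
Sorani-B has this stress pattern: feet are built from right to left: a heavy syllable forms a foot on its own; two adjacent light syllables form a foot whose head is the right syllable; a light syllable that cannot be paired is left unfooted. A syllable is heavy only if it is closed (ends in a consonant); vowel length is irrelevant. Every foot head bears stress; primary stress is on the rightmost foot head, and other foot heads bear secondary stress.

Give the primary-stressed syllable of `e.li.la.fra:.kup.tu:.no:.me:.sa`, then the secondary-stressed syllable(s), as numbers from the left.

Weights: 1 e L, 2 li L, 3 la L, 4 fra: L, 5 kup H, 6 tu: L, 7 no: L, 8 me: L, 9 sa L.
Parse right to left (heavy = foot alone; LL = one foot; stranded L unfooted): (e.ˈli) (la.ˈfra:) (ˈkup) (tu:.ˈno:) (me:.ˈsa).
Foot heads: 2, 4, 5, 7, 9.
Primary stress on the rightmost head = syllable 9.
Secondary stress on 2, 4, 5, 7: e.ˌli.la.ˌfra:.ˌkup.tu:.ˌno:.me:.ˈsa.

primary 9, secondary 2, 4, 5, 7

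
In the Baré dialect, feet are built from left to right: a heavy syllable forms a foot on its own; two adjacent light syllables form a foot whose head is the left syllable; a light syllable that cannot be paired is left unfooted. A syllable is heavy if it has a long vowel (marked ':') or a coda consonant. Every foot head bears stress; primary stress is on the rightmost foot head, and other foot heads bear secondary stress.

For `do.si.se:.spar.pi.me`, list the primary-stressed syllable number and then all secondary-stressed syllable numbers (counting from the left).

primary 5, secondary 1, 3, 4

Weights: 1 do L, 2 si L, 3 se: H, 4 spar H, 5 pi L, 6 me L.
Parse left to right (heavy = foot alone; LL = one foot; stranded L unfooted): (ˈdo.si) (ˈse:) (ˈspar) (ˈpi.me).
Foot heads: 1, 3, 4, 5.
Primary stress on the rightmost head = syllable 5.
Secondary stress on 1, 3, 4: ˌdo.si.ˌse:.ˌspar.ˈpi.me.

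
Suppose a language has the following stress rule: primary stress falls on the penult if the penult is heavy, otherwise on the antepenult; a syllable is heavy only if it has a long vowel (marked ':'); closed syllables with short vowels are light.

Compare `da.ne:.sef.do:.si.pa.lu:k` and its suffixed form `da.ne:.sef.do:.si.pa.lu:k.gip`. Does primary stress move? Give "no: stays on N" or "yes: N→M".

yes: 5→7

Base `da.ne:.sef.do:.si.pa.lu:k` (7 syllables):
  Weights: 5 si L, 6 pa L, 7 lu:k H.
  The penult (syllable 6, pa) is light, so stress falls on the antepenult (syllable 5, si).
  → primary stress on syllable 5.
Suffixed `da.ne:.sef.do:.si.pa.lu:k.gip` (8 syllables):
  Weights: 6 pa L, 7 lu:k H, 8 gip L.
  The penult (syllable 7, lu:k) is heavy, so it takes stress.
  → primary stress on syllable 7.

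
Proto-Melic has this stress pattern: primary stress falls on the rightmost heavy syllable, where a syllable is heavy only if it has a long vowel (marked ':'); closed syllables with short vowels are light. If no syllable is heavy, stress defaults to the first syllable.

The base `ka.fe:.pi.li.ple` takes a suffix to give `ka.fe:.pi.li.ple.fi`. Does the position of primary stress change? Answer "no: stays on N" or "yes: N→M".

no: stays on 2

Base `ka.fe:.pi.li.ple` (5 syllables):
  Weights: 1 ka L, 2 fe: H, 3 pi L, 4 li L, 5 ple L.
  Heavy syllables in the domain: 2. The rightmost is syllable 2 (fe:).
  → primary stress on syllable 2.
Suffixed `ka.fe:.pi.li.ple.fi` (6 syllables):
  Weights: 1 ka L, 2 fe: H, 3 pi L, 4 li L, 5 ple L, 6 fi L.
  Heavy syllables in the domain: 2. The rightmost is syllable 2 (fe:).
  → primary stress on syllable 2.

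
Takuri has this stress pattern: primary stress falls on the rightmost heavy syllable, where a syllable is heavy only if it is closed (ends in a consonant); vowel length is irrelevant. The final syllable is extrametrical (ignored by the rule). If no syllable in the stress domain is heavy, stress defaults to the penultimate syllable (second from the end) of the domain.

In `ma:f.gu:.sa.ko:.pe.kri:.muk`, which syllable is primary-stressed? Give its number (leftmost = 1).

1

The final syllable (7, muk) is extrametrical; the stress domain is syllables 1–6.
Weights: 1 ma:f H, 2 gu: L, 3 sa L, 4 ko: L, 5 pe L, 6 kri: L.
Heavy syllables in the domain: 1. The rightmost is syllable 1 (ma:f).
Primary stress: syllable 1 → ˈma:f.gu:.sa.ko:.pe.kri:.muk.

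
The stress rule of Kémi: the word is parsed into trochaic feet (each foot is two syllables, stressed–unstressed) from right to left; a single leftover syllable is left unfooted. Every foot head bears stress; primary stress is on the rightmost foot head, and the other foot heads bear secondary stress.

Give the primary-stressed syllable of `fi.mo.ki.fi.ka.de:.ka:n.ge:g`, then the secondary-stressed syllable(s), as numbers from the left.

Parse right to left into trochaic (ˈσσ) feet: (ˈfi.mo) (ˈki.fi) (ˈka.de:) (ˈka:n.ge:g).
Foot heads (stressed positions): 1, 3, 5, 7.
End Rule Rightmost: primary stress on the rightmost head = syllable 7.
Secondary stress on 1, 3, 5: ˌfi.mo.ˌki.fi.ˌka.de:.ˈka:n.ge:g.

primary 7, secondary 1, 3, 5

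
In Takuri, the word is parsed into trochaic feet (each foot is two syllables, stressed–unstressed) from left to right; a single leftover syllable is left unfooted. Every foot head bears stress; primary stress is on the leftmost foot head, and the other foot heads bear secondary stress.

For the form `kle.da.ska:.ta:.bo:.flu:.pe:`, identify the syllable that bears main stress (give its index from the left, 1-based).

Parse left to right into trochaic (ˈσσ) feet: (ˈkle.da) (ˈska:.ta:) (ˈbo:.flu:) pe:. Syllable 7 is left unfooted.
Foot heads (stressed positions): 1, 3, 5.
End Rule Leftmost: primary stress on the leftmost head = syllable 1.
Primary stress: syllable 1 → ˈkle.da.ska:.ta:.bo:.flu:.pe:.

1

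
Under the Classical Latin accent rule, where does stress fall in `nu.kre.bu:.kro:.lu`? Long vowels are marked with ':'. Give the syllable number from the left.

4

Classical Latin: stress the penult if heavy (long vowel or closed), else the antepenult.
Weights: 3 bu: H, 4 kro: H, 5 lu L.
The penult (syllable 4, kro:) is heavy, so it takes stress.
Stress on syllable 4: nu.kre.bu:.ˈkro:.lu.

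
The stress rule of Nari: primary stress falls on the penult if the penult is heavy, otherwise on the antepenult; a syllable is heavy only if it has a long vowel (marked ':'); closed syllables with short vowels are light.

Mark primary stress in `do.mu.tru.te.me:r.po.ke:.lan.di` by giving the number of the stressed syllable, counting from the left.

Weights: 7 ke: H, 8 lan L, 9 di L.
The penult (syllable 8, lan) is light, so stress falls on the antepenult (syllable 7, ke:).
Primary stress: syllable 7 → do.mu.tru.te.me:r.po.ˈke:.lan.di.

7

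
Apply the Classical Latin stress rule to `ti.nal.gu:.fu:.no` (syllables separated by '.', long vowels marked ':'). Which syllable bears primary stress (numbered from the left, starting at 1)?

Classical Latin: stress the penult if heavy (long vowel or closed), else the antepenult.
Weights: 3 gu: H, 4 fu: H, 5 no L.
The penult (syllable 4, fu:) is heavy, so it takes stress.
Stress on syllable 4: ti.nal.gu:.ˈfu:.no.

4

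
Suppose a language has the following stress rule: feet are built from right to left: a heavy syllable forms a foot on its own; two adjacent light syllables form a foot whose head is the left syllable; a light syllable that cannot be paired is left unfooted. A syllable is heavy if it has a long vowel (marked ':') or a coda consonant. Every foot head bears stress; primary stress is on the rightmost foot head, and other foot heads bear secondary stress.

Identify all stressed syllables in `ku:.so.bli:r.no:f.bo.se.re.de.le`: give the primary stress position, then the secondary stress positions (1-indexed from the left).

primary 8, secondary 1, 3, 4, 6

Weights: 1 ku: H, 2 so L, 3 bli:r H, 4 no:f H, 5 bo L, 6 se L, 7 re L, 8 de L, 9 le L.
Parse right to left (heavy = foot alone; LL = one foot; stranded L unfooted): (ˈku:) so (ˈbli:r) (ˈno:f) bo (ˈse.re) (ˈde.le).
Foot heads: 1, 3, 4, 6, 8.
Primary stress on the rightmost head = syllable 8.
Secondary stress on 1, 3, 4, 6: ˌku:.so.ˌbli:r.ˌno:f.bo.ˌse.re.ˈde.le.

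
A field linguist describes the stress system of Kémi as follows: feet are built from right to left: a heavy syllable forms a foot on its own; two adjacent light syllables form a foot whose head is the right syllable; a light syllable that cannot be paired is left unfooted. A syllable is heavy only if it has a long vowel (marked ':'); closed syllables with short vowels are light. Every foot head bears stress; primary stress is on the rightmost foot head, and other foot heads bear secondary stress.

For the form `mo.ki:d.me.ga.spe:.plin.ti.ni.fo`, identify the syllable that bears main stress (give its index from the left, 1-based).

9

Weights: 1 mo L, 2 ki:d H, 3 me L, 4 ga L, 5 spe: H, 6 plin L, 7 ti L, 8 ni L, 9 fo L.
Parse right to left (heavy = foot alone; LL = one foot; stranded L unfooted): mo (ˈki:d) (me.ˈga) (ˈspe:) (plin.ˈti) (ni.ˈfo).
Foot heads: 2, 4, 5, 7, 9.
Primary stress on the rightmost head = syllable 9.
Primary stress: syllable 9 → mo.ki:d.me.ga.spe:.plin.ti.ni.ˈfo.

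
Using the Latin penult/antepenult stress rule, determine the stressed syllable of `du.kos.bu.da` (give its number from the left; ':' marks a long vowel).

Classical Latin: stress the penult if heavy (long vowel or closed), else the antepenult.
Weights: 2 kos H, 3 bu L, 4 da L.
The penult (syllable 3, bu) is light, so stress falls on the antepenult (syllable 2, kos).
Stress on syllable 2: du.ˈkos.bu.da.

2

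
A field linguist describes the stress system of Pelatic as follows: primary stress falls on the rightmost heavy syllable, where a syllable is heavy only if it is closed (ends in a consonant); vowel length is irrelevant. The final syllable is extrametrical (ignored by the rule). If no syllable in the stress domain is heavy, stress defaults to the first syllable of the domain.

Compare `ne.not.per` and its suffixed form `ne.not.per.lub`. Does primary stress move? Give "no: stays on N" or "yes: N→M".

yes: 2→3

Base `ne.not.per` (3 syllables):
  The final syllable (3, per) is extrametrical; the stress domain is syllables 1–2.
  Weights: 1 ne L, 2 not H.
  Heavy syllables in the domain: 2. The rightmost is syllable 2 (not).
  → primary stress on syllable 2.
Suffixed `ne.not.per.lub` (4 syllables):
  The final syllable (4, lub) is extrametrical; the stress domain is syllables 1–3.
  Weights: 1 ne L, 2 not H, 3 per H.
  Heavy syllables in the domain: 2, 3. The rightmost is syllable 3 (per).
  → primary stress on syllable 3.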